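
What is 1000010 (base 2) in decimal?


1000010 in decimal = 66

66


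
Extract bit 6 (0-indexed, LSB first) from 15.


0b1111, position 6 = 0

0


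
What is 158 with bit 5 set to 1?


158 | (1 << 5) = 158 | 32 = 190

190


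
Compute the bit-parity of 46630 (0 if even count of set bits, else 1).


0b1011011000100110 has 8 ones => parity 0

0


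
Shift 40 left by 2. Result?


0b101000 << 2 = 0b10100000 = 160

160


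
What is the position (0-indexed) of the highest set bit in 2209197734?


0b10000011101011011010111010100110. Highest set bit at position 31

31


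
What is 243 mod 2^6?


243 & 63 = 51

51


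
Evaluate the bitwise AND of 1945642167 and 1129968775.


0b1110011111110000010010010110111 & 0b1000011010110011111010010000111 = 0b1000011010110000010010010000111 = 1129849991

1129849991


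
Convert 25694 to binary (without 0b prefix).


25694 = 110010001011110 in binary

110010001011110


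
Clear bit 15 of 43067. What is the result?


43067 & ~(1 << 15) = 10299

10299


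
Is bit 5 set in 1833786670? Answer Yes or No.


0b1101101010011010101110100101110, bit 5 = 1. Yes

Yes


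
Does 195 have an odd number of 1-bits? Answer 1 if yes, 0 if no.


0b11000011 has 4 ones => parity 0

0


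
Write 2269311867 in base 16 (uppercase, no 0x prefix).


2269311867 = 8742F37B hex

8742F37B


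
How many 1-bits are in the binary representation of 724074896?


0b101011001010001000000110010000 has 10 set bits

10


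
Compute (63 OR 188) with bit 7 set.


Step 1: 63 | 188 = 191
Step 2: 191 | (1 << 7) = 191 | 128 = 191

191


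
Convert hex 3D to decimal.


3D hex = 61 decimal

61


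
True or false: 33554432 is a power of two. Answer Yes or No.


0b10000000000000000000000000. Only one bit set => Yes

Yes


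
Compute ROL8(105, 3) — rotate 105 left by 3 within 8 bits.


Rotate 0b1101001 left by 3 (8-bit) = 0b1001011 = 75

75


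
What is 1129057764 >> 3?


0b1000011010011000000110111100100 >> 3 = 0b1000011010011000000110111100 = 141132220

141132220


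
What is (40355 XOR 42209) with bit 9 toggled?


Step 1: 40355 ^ 42209 = 14658
Step 2: 14658 ^ (1 << 9) = 14658 ^ 512 = 15170

15170


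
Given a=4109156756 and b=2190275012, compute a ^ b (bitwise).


4109156756 ^ 2190275012 = 1986015312

1986015312


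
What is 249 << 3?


0b11111001 << 3 = 0b11111001000 = 1992

1992


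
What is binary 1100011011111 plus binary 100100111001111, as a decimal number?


1100011011111 + 100100111001111 = 110001010101110 = 25262

25262


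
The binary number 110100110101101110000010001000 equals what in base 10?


110100110101101110000010001000 in decimal = 886497416

886497416


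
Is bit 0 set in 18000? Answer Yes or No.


0b100011001010000, bit 0 = 0. No

No


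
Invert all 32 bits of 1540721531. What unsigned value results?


1540721531 ^ 4294967295 = 2754245764

2754245764


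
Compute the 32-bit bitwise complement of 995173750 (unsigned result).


~0b111011010100010010010101110110 = 0b11000100101011101101101010001001 = 3299793545 (32-bit unsigned)

3299793545


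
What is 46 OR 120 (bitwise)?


0b101110 | 0b1111000 = 0b1111110 = 126

126


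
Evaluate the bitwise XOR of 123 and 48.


0b1111011 ^ 0b110000 = 0b1001011 = 75

75


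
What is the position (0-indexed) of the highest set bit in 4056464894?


0b11110001110010001011110111111110. Highest set bit at position 31

31


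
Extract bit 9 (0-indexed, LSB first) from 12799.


0b11000111111111, position 9 = 0

0


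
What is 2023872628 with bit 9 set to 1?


2023872628 | (1 << 9) = 2023872628 | 512 = 2023873140

2023873140


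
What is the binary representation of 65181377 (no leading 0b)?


65181377 = 11111000101001011011000001 in binary

11111000101001011011000001


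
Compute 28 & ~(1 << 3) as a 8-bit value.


28 & ~(1 << 3) = 20

20


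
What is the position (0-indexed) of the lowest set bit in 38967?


0b1001100000110111. Lowest set bit at position 0

0


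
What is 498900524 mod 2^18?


498900524 & 262143 = 40492

40492


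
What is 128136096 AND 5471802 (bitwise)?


0b111101000110011001110100000 & 0b10100110111111000111010 = 0b110011001000100000 = 209440

209440


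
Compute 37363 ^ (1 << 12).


37363 ^ (1 << 12) = 37363 ^ 4096 = 33267

33267


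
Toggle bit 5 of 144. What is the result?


144 ^ (1 << 5) = 144 ^ 32 = 176

176


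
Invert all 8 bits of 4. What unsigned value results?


4 ^ 255 = 251

251


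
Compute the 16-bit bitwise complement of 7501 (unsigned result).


~0b1110101001101 = 0b1110001010110010 = 58034 (16-bit unsigned)

58034


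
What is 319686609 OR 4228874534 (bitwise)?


0b10011000011100000011111010001 | 0b11111100000011111000000100100110 = 0b11111111000011111000011111110111 = 4279207927

4279207927


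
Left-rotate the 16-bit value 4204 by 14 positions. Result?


Rotate 0b1000001101100 left by 14 (16-bit) = 0b10000011011 = 1051

1051


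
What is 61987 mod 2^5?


61987 & 31 = 3

3


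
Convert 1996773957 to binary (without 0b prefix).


1996773957 = 1110111000001000101101001000101 in binary

1110111000001000101101001000101


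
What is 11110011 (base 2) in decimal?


11110011 in decimal = 243

243


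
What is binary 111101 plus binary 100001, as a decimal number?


111101 + 100001 = 1011110 = 94

94


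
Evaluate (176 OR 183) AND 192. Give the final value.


Step 1: 176 | 183 = 183
Step 2: 183 & 192 = 128

128


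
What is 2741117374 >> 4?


0b10100011011000100010000110111110 >> 4 = 0b1010001101100010001000011011 = 171319835

171319835


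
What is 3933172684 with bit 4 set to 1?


3933172684 | (1 << 4) = 3933172684 | 16 = 3933172700

3933172700


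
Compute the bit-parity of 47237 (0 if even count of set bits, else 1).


0b1011100010000101 has 7 ones => parity 1

1


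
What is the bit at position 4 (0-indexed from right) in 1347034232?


0b1010000010010100001110001111000, position 4 = 1

1


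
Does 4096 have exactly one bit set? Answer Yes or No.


0b1000000000000. Only one bit set => Yes

Yes


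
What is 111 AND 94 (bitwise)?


0b1101111 & 0b1011110 = 0b1001110 = 78

78


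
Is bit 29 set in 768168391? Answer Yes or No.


0b101101110010010101000111000111, bit 29 = 1. Yes

Yes


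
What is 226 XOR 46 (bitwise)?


0b11100010 ^ 0b101110 = 0b11001100 = 204

204


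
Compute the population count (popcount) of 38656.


0b1001011100000000 has 5 set bits

5


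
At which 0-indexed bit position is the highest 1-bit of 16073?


0b11111011001001. Highest set bit at position 13

13


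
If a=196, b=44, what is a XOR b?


196 ^ 44 = 232

232


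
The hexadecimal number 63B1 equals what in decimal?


63B1 hex = 25521 decimal

25521


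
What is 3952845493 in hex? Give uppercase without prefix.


3952845493 = EB9BA2B5 hex

EB9BA2B5


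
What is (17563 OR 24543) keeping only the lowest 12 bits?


Step 1: 17563 | 24543 = 24543
Step 2: 24543 & 4095 = 4063

4063


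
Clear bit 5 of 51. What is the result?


51 & ~(1 << 5) = 19

19


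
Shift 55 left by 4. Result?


0b110111 << 4 = 0b1101110000 = 880

880


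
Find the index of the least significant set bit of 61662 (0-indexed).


0b1111000011011110. Lowest set bit at position 1

1


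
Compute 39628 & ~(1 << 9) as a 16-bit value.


39628 & ~(1 << 9) = 39116

39116


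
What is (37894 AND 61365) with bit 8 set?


Step 1: 37894 & 61365 = 33796
Step 2: 33796 | (1 << 8) = 33796 | 256 = 34052

34052


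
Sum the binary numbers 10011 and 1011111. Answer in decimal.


10011 + 1011111 = 1110010 = 114

114


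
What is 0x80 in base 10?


80 hex = 128 decimal

128


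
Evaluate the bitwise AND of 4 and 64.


0b100 & 0b1000000 = 0b0 = 0

0


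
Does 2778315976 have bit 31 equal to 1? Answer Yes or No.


0b10100101100110011011110011001000, bit 31 = 1. Yes

Yes


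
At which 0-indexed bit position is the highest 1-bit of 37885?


0b1001001111111101. Highest set bit at position 15

15


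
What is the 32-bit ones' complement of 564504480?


564504480 ^ 4294967295 = 3730462815

3730462815


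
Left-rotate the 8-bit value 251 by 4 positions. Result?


Rotate 0b11111011 left by 4 (8-bit) = 0b10111111 = 191

191


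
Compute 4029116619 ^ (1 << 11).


4029116619 ^ (1 << 11) = 4029116619 ^ 2048 = 4029118667

4029118667


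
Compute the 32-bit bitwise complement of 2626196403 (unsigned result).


~0b10011100100010001001001110110011 = 0b1100011011101110110110001001100 = 1668770892 (32-bit unsigned)

1668770892


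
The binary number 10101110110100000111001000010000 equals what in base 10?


10101110110100000111001000010000 in decimal = 2932896272

2932896272


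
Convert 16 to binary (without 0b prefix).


16 = 10000 in binary

10000


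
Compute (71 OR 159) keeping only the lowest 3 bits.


Step 1: 71 | 159 = 223
Step 2: 223 & 7 = 7

7


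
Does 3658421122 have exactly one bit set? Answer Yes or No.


0b11011010000011110001001110000010. Multiple bits set => No

No


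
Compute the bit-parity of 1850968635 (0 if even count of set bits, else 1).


0b1101110010100111000101000111011 has 17 ones => parity 1

1


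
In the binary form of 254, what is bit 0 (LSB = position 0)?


0b11111110, position 0 = 0

0


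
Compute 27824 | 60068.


0b110110010110000 | 0b1110101010100100 = 0b1110111010110100 = 61108

61108


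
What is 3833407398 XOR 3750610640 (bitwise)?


0b11100100011111010010011110100110 ^ 0b11011111100011011100011011010000 = 0b111011111100001110000101110110 = 1005642102

1005642102


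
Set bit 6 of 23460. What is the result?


23460 | (1 << 6) = 23460 | 64 = 23524

23524


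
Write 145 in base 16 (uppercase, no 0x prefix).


145 = 91 hex

91


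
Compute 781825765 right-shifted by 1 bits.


0b101110100110011011011011100101 >> 1 = 0b10111010011001101101101110010 = 390912882

390912882


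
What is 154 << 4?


0b10011010 << 4 = 0b100110100000 = 2464

2464


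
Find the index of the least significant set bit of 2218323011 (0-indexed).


0b10000100001110001110110001000011. Lowest set bit at position 0

0


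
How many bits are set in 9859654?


0b100101100111001001000110 has 11 set bits

11


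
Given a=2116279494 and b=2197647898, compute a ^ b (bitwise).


2116279494 ^ 2197647898 = 4242452188

4242452188


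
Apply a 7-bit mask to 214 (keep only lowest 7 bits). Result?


214 & 127 = 86

86


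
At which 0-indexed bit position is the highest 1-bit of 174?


0b10101110. Highest set bit at position 7

7


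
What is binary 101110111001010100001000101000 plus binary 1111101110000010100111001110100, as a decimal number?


101110111001010100001000101000 + 1111101110000010100111001110100 = 10101100101001101001000010011100 = 2896597148

2896597148


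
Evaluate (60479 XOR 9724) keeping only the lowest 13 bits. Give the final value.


Step 1: 60479 ^ 9724 = 51651
Step 2: 51651 & 8191 = 2499

2499


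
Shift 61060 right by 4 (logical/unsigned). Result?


0b1110111010000100 >> 4 = 0b111011101000 = 3816

3816


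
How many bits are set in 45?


0b101101 has 4 set bits

4


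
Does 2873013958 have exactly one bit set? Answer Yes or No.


0b10101011001111101011011011000110. Multiple bits set => No

No


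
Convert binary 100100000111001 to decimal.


100100000111001 in decimal = 18489

18489


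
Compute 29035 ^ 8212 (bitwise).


0b111000101101011 ^ 0b10000000010100 = 0b101000101111111 = 20863

20863


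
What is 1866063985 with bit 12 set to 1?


1866063985 | (1 << 12) = 1866063985 | 4096 = 1866068081

1866068081


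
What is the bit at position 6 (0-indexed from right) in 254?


0b11111110, position 6 = 1

1


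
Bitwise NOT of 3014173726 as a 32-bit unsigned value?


~0b10110011101010001010010000011110 = 0b1001100010101110101101111100001 = 1280793569 (32-bit unsigned)

1280793569


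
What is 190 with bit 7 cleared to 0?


190 & ~(1 << 7) = 62

62


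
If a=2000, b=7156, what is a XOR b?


2000 ^ 7156 = 7204

7204


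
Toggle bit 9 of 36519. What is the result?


36519 ^ (1 << 9) = 36519 ^ 512 = 36007

36007


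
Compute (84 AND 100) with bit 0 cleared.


Step 1: 84 & 100 = 68
Step 2: 68 & ~(1 << 0) = 68

68


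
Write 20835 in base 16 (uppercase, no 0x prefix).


20835 = 5163 hex

5163


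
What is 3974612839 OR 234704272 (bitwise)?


0b11101100111001111100011101100111 | 0b1101111111010100110110010000 = 0b11101101111111111100111111110111 = 3992965111

3992965111


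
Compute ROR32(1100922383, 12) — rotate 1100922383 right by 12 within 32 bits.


Rotate 0b1000001100111101011111000001111 right by 12 (32-bit) = 0b11100000111101000001100111101011 = 3774093803

3774093803


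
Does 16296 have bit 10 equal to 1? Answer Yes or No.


0b11111110101000, bit 10 = 1. Yes

Yes


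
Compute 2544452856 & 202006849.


0b10010111101010010100010011111000 & 0b1100000010100110000101000001 = 0b100000010000100000001000000 = 67649600

67649600


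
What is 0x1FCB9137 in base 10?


1FCB9137 hex = 533434679 decimal

533434679


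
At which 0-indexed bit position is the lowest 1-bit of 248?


0b11111000. Lowest set bit at position 3

3


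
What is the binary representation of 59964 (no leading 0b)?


59964 = 1110101000111100 in binary

1110101000111100


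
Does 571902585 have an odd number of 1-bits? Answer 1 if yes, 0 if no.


0b100010000101101000101001111001 has 13 ones => parity 1

1


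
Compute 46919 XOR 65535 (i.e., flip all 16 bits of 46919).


46919 ^ 65535 = 18616

18616


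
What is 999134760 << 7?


0b111011100011011001011000101000 << 7 = 0b1110111000110110010110001010000000000 = 127889249280

127889249280


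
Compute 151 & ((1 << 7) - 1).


151 & 127 = 23

23


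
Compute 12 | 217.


0b1100 | 0b11011001 = 0b11011101 = 221

221


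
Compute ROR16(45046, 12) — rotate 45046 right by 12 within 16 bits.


Rotate 0b1010111111110110 right by 12 (16-bit) = 0b1111111101101010 = 65386

65386


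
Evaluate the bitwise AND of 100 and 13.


0b1100100 & 0b1101 = 0b100 = 4

4


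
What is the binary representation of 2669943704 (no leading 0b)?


2669943704 = 10011111001001000001101110011000 in binary

10011111001001000001101110011000


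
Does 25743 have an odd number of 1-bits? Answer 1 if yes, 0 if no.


0b110010010001111 has 8 ones => parity 0

0


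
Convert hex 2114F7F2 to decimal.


2114F7F2 hex = 555022322 decimal

555022322


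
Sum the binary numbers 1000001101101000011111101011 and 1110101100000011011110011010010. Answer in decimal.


1000001101101000011111101011 + 1110101100000011011110011010010 = 1111101101110000100010010111101 = 2109228221

2109228221


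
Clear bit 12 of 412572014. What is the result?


412572014 & ~(1 << 12) = 412567918

412567918


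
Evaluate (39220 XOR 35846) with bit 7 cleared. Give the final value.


Step 1: 39220 ^ 35846 = 5426
Step 2: 5426 & ~(1 << 7) = 5426

5426


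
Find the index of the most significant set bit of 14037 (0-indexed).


0b11011011010101. Highest set bit at position 13

13


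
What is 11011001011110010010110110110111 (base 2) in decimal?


11011001011110010010110110110111 in decimal = 3648597431

3648597431


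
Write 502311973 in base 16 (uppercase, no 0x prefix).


502311973 = 1DF0AC25 hex

1DF0AC25


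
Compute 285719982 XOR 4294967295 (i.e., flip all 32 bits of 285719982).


285719982 ^ 4294967295 = 4009247313

4009247313


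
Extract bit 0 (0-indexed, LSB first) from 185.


0b10111001, position 0 = 1

1


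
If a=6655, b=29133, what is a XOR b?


6655 ^ 29133 = 26674

26674


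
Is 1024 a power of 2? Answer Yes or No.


0b10000000000. Only one bit set => Yes

Yes


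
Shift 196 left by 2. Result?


0b11000100 << 2 = 0b1100010000 = 784

784


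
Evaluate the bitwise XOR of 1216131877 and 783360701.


0b1001000011111001011001100100101 ^ 0b101110101100010010001010111101 = 0b1100110110011011001000110011000 = 1724748184

1724748184


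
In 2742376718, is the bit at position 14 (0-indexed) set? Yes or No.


0b10100011011101010101100100001110, bit 14 = 1. Yes

Yes


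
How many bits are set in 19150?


0b100101011001110 has 8 set bits

8


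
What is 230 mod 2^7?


230 & 127 = 102

102


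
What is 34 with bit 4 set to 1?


34 | (1 << 4) = 34 | 16 = 50

50


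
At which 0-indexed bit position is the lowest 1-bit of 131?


0b10000011. Lowest set bit at position 0

0


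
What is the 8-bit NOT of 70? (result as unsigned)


~0b1000110 = 0b10111001 = 185 (8-bit unsigned)

185


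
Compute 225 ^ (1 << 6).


225 ^ (1 << 6) = 225 ^ 64 = 161

161


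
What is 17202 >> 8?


0b100001100110010 >> 8 = 0b1000011 = 67

67


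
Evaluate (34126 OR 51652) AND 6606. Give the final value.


Step 1: 34126 | 51652 = 52686
Step 2: 52686 & 6606 = 2510

2510


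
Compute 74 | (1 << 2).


74 | (1 << 2) = 74 | 4 = 78

78


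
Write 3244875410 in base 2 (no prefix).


3244875410 = 11000001011010001101111010010010 in binary

11000001011010001101111010010010


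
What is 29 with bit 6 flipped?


29 ^ (1 << 6) = 29 ^ 64 = 93

93


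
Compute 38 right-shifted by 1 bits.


0b100110 >> 1 = 0b10011 = 19

19


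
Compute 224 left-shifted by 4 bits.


0b11100000 << 4 = 0b111000000000 = 3584

3584


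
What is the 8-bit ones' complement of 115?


115 ^ 255 = 140

140


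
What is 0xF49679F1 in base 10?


F49679F1 hex = 4103502321 decimal

4103502321


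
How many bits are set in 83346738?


0b100111101111100010100110010 has 15 set bits

15


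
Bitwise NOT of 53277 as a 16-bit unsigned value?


~0b1101000000011101 = 0b10111111100010 = 12258 (16-bit unsigned)

12258


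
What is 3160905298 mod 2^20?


3160905298 & 1048575 = 497234

497234


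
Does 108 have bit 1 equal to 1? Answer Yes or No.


0b1101100, bit 1 = 0. No

No


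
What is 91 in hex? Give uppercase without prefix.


91 = 5B hex

5B


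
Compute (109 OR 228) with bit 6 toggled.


Step 1: 109 | 228 = 237
Step 2: 237 ^ (1 << 6) = 237 ^ 64 = 173

173


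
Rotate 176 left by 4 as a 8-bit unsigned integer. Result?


Rotate 0b10110000 left by 4 (8-bit) = 0b1011 = 11

11


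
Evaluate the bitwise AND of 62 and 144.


0b111110 & 0b10010000 = 0b10000 = 16

16


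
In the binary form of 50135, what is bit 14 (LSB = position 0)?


0b1100001111010111, position 14 = 1

1


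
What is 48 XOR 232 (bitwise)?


0b110000 ^ 0b11101000 = 0b11011000 = 216

216


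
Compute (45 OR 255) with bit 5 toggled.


Step 1: 45 | 255 = 255
Step 2: 255 ^ (1 << 5) = 255 ^ 32 = 223

223


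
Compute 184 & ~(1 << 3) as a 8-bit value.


184 & ~(1 << 3) = 176

176


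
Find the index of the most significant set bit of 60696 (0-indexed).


0b1110110100011000. Highest set bit at position 15

15


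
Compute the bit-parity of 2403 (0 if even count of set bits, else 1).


0b100101100011 has 6 ones => parity 0

0


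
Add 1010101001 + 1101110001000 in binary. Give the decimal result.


1010101001 + 1101110001000 = 1111000110001 = 7729

7729


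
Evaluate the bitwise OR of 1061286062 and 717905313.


0b111111010000011111000010101110 | 0b101010110010100101110110100001 = 0b111111110010111111110110101111 = 1070333359

1070333359


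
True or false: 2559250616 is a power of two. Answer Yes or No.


0b10011000100010110001000010111000. Multiple bits set => No

No


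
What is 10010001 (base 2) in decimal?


10010001 in decimal = 145

145


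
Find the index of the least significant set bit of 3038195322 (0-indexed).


0b10110101000101110010111001111010. Lowest set bit at position 1

1


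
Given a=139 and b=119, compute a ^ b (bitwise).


139 ^ 119 = 252

252


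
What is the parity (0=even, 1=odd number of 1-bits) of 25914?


0b110010100111010 has 8 ones => parity 0

0


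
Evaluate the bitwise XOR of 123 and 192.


0b1111011 ^ 0b11000000 = 0b10111011 = 187

187


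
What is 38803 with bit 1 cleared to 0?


38803 & ~(1 << 1) = 38801

38801


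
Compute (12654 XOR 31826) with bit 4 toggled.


Step 1: 12654 ^ 31826 = 19772
Step 2: 19772 ^ (1 << 4) = 19772 ^ 16 = 19756

19756


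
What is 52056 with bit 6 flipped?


52056 ^ (1 << 6) = 52056 ^ 64 = 51992

51992


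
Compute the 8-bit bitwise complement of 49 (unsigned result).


~0b110001 = 0b11001110 = 206 (8-bit unsigned)

206


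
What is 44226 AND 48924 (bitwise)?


0b1010110011000010 & 0b1011111100011100 = 0b1010110000000000 = 44032

44032


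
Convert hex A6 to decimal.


A6 hex = 166 decimal

166


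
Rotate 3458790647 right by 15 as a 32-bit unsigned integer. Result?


Rotate 0b11001110001010001111010011110111 right by 15 (32-bit) = 0b11101001111011111001110001010001 = 3924794449

3924794449


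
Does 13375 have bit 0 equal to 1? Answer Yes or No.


0b11010000111111, bit 0 = 1. Yes

Yes


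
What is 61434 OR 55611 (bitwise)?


0b1110111111111010 | 0b1101100100111011 = 0b1111111111111011 = 65531

65531


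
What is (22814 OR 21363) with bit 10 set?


Step 1: 22814 | 21363 = 23423
Step 2: 23423 | (1 << 10) = 23423 | 1024 = 24447

24447


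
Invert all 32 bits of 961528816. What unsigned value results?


961528816 ^ 4294967295 = 3333438479

3333438479


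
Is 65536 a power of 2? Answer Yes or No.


0b10000000000000000. Only one bit set => Yes

Yes


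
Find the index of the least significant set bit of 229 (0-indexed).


0b11100101. Lowest set bit at position 0

0


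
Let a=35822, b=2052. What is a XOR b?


35822 ^ 2052 = 33770

33770


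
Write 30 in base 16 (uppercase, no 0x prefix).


30 = 1E hex

1E


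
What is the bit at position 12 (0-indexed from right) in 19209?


0b100101100001001, position 12 = 0

0


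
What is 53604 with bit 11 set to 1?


53604 | (1 << 11) = 53604 | 2048 = 55652

55652


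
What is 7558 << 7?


0b1110110000110 << 7 = 0b11101100001100000000 = 967424

967424


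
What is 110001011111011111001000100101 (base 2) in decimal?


110001011111011111001000100101 in decimal = 830337573

830337573


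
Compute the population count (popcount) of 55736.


0b1101100110111000 has 9 set bits

9


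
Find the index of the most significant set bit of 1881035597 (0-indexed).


0b1110000000111100101001101001101. Highest set bit at position 30

30


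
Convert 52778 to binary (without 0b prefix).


52778 = 1100111000101010 in binary

1100111000101010


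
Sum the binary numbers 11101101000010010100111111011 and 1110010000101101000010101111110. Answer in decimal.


11101101000010010100111111011 + 1110010000101101000010101111110 = 10001111101101111010111101111001 = 2411179897

2411179897


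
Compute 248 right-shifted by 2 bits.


0b11111000 >> 2 = 0b111110 = 62

62


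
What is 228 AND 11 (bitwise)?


0b11100100 & 0b1011 = 0b0 = 0

0


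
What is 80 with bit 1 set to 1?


80 | (1 << 1) = 80 | 2 = 82

82


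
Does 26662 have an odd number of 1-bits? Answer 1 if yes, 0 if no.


0b110100000100110 has 6 ones => parity 0

0


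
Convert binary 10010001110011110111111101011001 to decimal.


10010001110011110111111101011001 in decimal = 2446294873

2446294873


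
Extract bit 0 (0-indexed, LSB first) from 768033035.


0b101101110001110100000100001011, position 0 = 1

1


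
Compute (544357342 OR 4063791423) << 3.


Step 1: 544357342 | 4063791423 = 4068129791
Step 2: 4068129791 << 3 = 32545038328

32545038328


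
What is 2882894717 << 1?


0b10101011110101010111101101111101 << 1 = 0b101010111101010101111011011111010 = 5765789434

5765789434


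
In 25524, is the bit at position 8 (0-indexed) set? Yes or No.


0b110001110110100, bit 8 = 1. Yes

Yes


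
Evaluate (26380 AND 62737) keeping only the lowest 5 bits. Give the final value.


Step 1: 26380 & 62737 = 25856
Step 2: 25856 & 31 = 0

0


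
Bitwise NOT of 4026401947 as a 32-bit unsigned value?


~0b11101111111111100000010010011011 = 0b10000000000011111101101100100 = 268565348 (32-bit unsigned)

268565348


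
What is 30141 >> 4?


0b111010110111101 >> 4 = 0b11101011011 = 1883

1883


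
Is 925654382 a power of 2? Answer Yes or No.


0b110111001011000101110101101110. Multiple bits set => No

No


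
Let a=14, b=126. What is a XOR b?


14 ^ 126 = 112

112


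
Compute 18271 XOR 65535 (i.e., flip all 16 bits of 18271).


18271 ^ 65535 = 47264

47264


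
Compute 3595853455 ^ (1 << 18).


3595853455 ^ (1 << 18) = 3595853455 ^ 262144 = 3595591311

3595591311


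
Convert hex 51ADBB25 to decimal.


51ADBB25 hex = 1370340133 decimal

1370340133


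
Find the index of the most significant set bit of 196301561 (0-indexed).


0b1011101100110101001011111001. Highest set bit at position 27

27


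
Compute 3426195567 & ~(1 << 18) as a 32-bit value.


3426195567 & ~(1 << 18) = 3425933423

3425933423


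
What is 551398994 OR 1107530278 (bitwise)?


0b100000110111011010111001010010 | 0b1000010000000111001001000100110 = 0b1100010110111111011111001110110 = 1658830454

1658830454


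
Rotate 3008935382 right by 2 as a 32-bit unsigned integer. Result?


Rotate 0b10110011010110001011010111010110 right by 2 (32-bit) = 0b10101100110101100010110101110101 = 2899717493

2899717493


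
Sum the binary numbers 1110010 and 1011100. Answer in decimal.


1110010 + 1011100 = 11001110 = 206

206


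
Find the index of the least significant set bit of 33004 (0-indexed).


0b1000000011101100. Lowest set bit at position 2

2


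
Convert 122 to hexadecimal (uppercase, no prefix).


122 = 7A hex

7A


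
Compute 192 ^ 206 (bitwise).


0b11000000 ^ 0b11001110 = 0b1110 = 14

14


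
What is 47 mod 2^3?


47 & 7 = 7

7


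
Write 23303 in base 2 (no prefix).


23303 = 101101100000111 in binary

101101100000111


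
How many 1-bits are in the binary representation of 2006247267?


0b1110111100101001110011101100011 has 19 set bits

19


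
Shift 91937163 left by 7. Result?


0b101011110101101100110001011 << 7 = 0b1010111101011011001100010110000000 = 11767956864

11767956864


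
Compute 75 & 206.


0b1001011 & 0b11001110 = 0b1001010 = 74

74


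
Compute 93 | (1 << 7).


93 | (1 << 7) = 93 | 128 = 221

221


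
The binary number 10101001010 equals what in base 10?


10101001010 in decimal = 1354

1354


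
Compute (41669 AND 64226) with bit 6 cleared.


Step 1: 41669 & 64226 = 41664
Step 2: 41664 & ~(1 << 6) = 41600

41600


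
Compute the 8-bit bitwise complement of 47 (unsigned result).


~0b101111 = 0b11010000 = 208 (8-bit unsigned)

208


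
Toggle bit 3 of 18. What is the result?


18 ^ (1 << 3) = 18 ^ 8 = 26

26


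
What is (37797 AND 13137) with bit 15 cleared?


Step 1: 37797 & 13137 = 4865
Step 2: 4865 & ~(1 << 15) = 4865

4865


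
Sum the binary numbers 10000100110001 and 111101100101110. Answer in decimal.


10000100110001 + 111101100101110 = 1001110001011111 = 40031

40031


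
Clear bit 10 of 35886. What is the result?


35886 & ~(1 << 10) = 34862

34862


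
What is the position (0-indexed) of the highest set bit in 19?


0b10011. Highest set bit at position 4

4


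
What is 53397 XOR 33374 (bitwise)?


0b1101000010010101 ^ 0b1000001001011110 = 0b101001011001011 = 21195

21195


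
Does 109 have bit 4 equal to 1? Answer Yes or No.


0b1101101, bit 4 = 0. No

No


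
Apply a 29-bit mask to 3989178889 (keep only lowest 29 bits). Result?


3989178889 & 536870911 = 231082505

231082505


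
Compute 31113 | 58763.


0b111100110001001 | 0b1110010110001011 = 0b1111110110001011 = 64907

64907


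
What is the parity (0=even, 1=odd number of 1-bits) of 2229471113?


0b10000100111000110000011110001001 has 13 ones => parity 1

1


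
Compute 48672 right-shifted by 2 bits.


0b1011111000100000 >> 2 = 0b10111110001000 = 12168

12168


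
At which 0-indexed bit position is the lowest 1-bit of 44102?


0b1010110001000110. Lowest set bit at position 1

1


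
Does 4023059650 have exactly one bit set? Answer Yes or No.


0b11101111110010110000010011000010. Multiple bits set => No

No


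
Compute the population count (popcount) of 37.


0b100101 has 3 set bits

3


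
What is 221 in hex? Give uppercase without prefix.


221 = DD hex

DD


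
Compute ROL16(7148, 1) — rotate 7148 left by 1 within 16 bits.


Rotate 0b1101111101100 left by 1 (16-bit) = 0b11011111011000 = 14296

14296


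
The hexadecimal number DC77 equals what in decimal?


DC77 hex = 56439 decimal

56439


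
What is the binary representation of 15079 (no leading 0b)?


15079 = 11101011100111 in binary

11101011100111


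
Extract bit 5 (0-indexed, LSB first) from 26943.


0b110100100111111, position 5 = 1

1


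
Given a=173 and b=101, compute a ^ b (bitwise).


173 ^ 101 = 200

200


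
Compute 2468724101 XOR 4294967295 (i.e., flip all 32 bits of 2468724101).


2468724101 ^ 4294967295 = 1826243194

1826243194


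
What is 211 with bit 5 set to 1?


211 | (1 << 5) = 211 | 32 = 243

243


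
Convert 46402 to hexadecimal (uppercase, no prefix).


46402 = B542 hex

B542


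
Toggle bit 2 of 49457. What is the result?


49457 ^ (1 << 2) = 49457 ^ 4 = 49461

49461


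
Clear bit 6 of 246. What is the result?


246 & ~(1 << 6) = 182

182


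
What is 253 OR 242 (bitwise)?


0b11111101 | 0b11110010 = 0b11111111 = 255

255


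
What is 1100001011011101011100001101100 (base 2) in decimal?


1100001011011101011100001101100 in decimal = 1634646124

1634646124


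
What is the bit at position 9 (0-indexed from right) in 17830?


0b100010110100110, position 9 = 0

0


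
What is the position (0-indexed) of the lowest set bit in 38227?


0b1001010101010011. Lowest set bit at position 0

0


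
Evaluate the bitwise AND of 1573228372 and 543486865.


0b1011101110001011000111101010100 & 0b100000011001001111001110010001 = 0b10001001000001100010000 = 4490000

4490000


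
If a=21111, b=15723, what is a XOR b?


21111 ^ 15723 = 28444

28444


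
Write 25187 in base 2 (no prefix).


25187 = 110001001100011 in binary

110001001100011


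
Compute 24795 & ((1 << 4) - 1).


24795 & 15 = 11

11


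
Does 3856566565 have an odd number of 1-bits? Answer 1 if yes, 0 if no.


0b11100101110111101000100100100101 has 17 ones => parity 1

1


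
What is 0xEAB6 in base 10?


EAB6 hex = 60086 decimal

60086


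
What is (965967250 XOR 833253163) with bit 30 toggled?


Step 1: 965967250 ^ 833253163 = 137958073
Step 2: 137958073 ^ (1 << 30) = 137958073 ^ 1073741824 = 1211699897

1211699897


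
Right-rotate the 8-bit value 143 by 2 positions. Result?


Rotate 0b10001111 right by 2 (8-bit) = 0b11100011 = 227

227


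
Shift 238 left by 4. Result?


0b11101110 << 4 = 0b111011100000 = 3808

3808


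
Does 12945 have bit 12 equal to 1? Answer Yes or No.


0b11001010010001, bit 12 = 1. Yes

Yes


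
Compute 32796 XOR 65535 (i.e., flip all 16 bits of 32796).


32796 ^ 65535 = 32739

32739


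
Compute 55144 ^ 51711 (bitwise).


0b1101011101101000 ^ 0b1100100111111111 = 0b1111010010111 = 7831

7831


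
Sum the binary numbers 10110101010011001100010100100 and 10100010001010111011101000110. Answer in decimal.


10110101010011001100010100100 + 10100010001010111011101000110 = 101010111011110000111111101010 = 720310250

720310250


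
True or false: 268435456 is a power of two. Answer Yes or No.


0b10000000000000000000000000000. Only one bit set => Yes

Yes


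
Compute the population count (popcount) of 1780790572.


0b1101010001001001011010100101100 has 14 set bits

14


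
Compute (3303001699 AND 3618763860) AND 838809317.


Step 1: 3303001699 & 3618763860 = 3297887296
Step 2: 3297887296 & 838809317 = 9503808

9503808


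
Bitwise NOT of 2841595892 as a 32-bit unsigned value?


~0b10101001010111110100111111110100 = 0b1010110101000001011000000001011 = 1453371403 (32-bit unsigned)

1453371403


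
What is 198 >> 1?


0b11000110 >> 1 = 0b1100011 = 99

99


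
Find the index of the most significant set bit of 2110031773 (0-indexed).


0b1111101110001001000011110011101. Highest set bit at position 30

30


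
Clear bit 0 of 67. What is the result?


67 & ~(1 << 0) = 66

66


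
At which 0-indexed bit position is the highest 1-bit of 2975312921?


0b10110001010101111010110000011001. Highest set bit at position 31

31


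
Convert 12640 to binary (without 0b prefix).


12640 = 11000101100000 in binary

11000101100000


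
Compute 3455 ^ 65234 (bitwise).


0b110101111111 ^ 0b1111111011010010 = 0b1111001110101101 = 62381

62381


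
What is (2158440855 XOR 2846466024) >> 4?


Step 1: 2158440855 ^ 2846466024 = 688828031
Step 2: 688828031 >> 4 = 43051751

43051751


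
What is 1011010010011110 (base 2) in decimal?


1011010010011110 in decimal = 46238

46238


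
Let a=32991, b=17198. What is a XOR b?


32991 ^ 17198 = 50161

50161


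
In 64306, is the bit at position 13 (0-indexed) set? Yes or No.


0b1111101100110010, bit 13 = 1. Yes

Yes


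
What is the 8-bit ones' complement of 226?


226 ^ 255 = 29

29


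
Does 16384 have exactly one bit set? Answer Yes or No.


0b100000000000000. Only one bit set => Yes

Yes


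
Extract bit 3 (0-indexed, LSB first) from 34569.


0b1000011100001001, position 3 = 1

1


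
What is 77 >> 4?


0b1001101 >> 4 = 0b100 = 4

4


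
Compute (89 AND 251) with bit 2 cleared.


Step 1: 89 & 251 = 89
Step 2: 89 & ~(1 << 2) = 89

89


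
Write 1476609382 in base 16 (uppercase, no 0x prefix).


1476609382 = 58034566 hex

58034566


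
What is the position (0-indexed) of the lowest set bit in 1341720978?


0b1001111111110010000100110010010. Lowest set bit at position 1

1


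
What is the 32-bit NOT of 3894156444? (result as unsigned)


~0b11101000000111000001110010011100 = 0b10111111000111110001101100011 = 400810851 (32-bit unsigned)

400810851


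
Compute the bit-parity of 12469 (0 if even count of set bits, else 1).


0b11000010110101 has 7 ones => parity 1

1


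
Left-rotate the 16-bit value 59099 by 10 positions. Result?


Rotate 0b1110011011011011 left by 10 (16-bit) = 0b110111110011011 = 28571

28571


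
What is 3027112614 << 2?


0b10110100011011100001001010100110 << 2 = 0b1011010001101110000100101010011000 = 12108450456

12108450456


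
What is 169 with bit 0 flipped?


169 ^ (1 << 0) = 169 ^ 1 = 168

168


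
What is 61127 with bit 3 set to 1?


61127 | (1 << 3) = 61127 | 8 = 61135

61135


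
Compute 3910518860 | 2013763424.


0b11101001000101011100100001001100 | 0b1111000000001111001011101100000 = 0b11111001000101111101111101101100 = 4179091308

4179091308


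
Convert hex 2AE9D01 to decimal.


2AE9D01 hex = 44997889 decimal

44997889


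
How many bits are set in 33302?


0b1000001000010110 has 5 set bits

5


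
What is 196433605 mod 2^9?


196433605 & 511 = 197

197


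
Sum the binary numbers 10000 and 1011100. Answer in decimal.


10000 + 1011100 = 1101100 = 108

108


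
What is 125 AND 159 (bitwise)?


0b1111101 & 0b10011111 = 0b11101 = 29

29


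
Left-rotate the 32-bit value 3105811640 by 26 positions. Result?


Rotate 0b10111001000111101110110010111000 left by 26 (32-bit) = 0b11100010111001000111101110110010 = 3806624690

3806624690


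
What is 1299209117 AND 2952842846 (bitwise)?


0b1001101011100000101101110011101 & 0b10110000000000001100111001011110 = 0b100101000011100 = 18972

18972


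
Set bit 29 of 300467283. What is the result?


300467283 | (1 << 29) = 300467283 | 536870912 = 837338195

837338195


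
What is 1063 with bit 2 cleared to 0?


1063 & ~(1 << 2) = 1059

1059


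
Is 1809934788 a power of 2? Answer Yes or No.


0b1101011111000010110100111000100. Multiple bits set => No

No


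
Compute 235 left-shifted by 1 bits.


0b11101011 << 1 = 0b111010110 = 470

470


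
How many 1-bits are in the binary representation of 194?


0b11000010 has 3 set bits

3


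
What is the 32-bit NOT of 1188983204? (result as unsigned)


~0b1000110110111100111000110100100 = 0b10111001001000011000111001011011 = 3105984091 (32-bit unsigned)

3105984091


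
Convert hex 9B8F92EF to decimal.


9B8F92EF hex = 2609877743 decimal

2609877743


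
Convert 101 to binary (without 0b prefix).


101 = 1100101 in binary

1100101


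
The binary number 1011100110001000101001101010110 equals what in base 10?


1011100110001000101001101010110 in decimal = 1556370262

1556370262


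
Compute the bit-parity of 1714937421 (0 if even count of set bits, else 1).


0b1100110001101111101111001001101 has 19 ones => parity 1

1


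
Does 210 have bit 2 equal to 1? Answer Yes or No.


0b11010010, bit 2 = 0. No

No


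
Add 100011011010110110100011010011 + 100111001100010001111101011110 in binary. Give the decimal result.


100011011010110110100011010011 + 100111001100010001111101011110 = 1001010100111001000100000110001 = 1251772465

1251772465


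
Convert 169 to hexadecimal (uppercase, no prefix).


169 = A9 hex

A9


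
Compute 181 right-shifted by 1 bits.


0b10110101 >> 1 = 0b1011010 = 90

90


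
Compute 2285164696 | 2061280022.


0b10001000001101001101100010011000 | 0b1111010110111001010001100010110 = 0b11111010111111001111101110011110 = 4210883486

4210883486


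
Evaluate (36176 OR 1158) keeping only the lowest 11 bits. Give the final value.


Step 1: 36176 | 1158 = 36310
Step 2: 36310 & 2047 = 1494

1494


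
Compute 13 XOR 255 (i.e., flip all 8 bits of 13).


13 ^ 255 = 242

242


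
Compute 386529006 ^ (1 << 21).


386529006 ^ (1 << 21) = 386529006 ^ 2097152 = 388626158

388626158


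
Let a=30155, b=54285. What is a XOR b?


30155 ^ 54285 = 41414

41414


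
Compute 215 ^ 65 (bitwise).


0b11010111 ^ 0b1000001 = 0b10010110 = 150

150


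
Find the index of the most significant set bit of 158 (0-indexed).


0b10011110. Highest set bit at position 7

7


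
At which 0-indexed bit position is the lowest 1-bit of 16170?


0b11111100101010. Lowest set bit at position 1

1
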